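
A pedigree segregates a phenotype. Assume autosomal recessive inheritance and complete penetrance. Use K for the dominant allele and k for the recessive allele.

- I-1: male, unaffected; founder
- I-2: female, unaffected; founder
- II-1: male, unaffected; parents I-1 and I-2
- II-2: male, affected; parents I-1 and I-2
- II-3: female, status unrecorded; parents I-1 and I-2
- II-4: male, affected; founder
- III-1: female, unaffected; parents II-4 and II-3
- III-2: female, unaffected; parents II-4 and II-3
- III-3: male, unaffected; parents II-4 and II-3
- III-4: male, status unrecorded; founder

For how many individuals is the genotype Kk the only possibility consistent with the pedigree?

5

Obligate heterozygotes: I-1 is unaffected so carries K and passed k to II-2 (kk), so I-1 is Kk; I-2 is unaffected so carries K and passed k to II-2 (kk), so I-2 is Kk; III-1 is unaffected so carries K and received k from II-4 (kk), so III-1 is Kk; III-2 is unaffected so carries K and received k from II-4 (kk), so III-2 is Kk; III-3 is unaffected so carries K and received k from II-4 (kk), so III-3 is Kk.
Every other individual is either homozygous by phenotype or has at least one consistent homozygous assignment, so the count is 5.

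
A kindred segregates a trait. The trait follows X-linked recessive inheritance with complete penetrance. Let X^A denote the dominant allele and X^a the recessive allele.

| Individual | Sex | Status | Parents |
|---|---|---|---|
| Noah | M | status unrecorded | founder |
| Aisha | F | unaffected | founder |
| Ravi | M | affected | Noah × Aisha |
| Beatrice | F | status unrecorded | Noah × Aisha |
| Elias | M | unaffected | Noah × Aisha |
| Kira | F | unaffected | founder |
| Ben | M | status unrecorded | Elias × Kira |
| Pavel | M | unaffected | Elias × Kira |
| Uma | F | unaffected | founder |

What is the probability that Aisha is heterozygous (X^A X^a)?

1

Aisha is unaffected so carries A and passed a to Ravi (X^a Y), so Aisha is X^A X^a, giving P(X^A X^a) = 1.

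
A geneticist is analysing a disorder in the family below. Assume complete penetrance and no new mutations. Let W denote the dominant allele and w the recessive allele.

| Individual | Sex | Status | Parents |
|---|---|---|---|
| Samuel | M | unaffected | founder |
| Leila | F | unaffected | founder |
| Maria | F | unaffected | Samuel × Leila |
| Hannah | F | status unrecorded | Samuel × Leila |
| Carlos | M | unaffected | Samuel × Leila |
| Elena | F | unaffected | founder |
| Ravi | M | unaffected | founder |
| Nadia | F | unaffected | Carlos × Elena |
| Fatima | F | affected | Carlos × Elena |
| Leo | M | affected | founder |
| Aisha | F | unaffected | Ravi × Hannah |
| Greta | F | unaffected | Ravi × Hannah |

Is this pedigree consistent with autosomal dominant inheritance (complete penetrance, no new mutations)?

Under autosomal dominant, Fatima (affected, female) cannot arise from Carlos (unaffected) × Elena (unaffected).

No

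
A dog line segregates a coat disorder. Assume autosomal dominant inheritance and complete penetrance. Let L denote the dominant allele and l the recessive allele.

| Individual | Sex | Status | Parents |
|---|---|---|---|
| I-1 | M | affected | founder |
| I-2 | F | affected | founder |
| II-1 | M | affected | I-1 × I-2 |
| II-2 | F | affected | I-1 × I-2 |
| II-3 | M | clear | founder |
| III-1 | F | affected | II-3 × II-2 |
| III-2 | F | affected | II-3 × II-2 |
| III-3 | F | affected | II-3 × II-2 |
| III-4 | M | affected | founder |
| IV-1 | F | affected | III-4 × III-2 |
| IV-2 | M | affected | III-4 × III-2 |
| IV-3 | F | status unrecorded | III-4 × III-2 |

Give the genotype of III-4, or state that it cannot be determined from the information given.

III-4's phenotype allows LL or Ll, and no parent or child forces a single allele at both positions; consistent genotype assignments exist with III-4 as LL or Ll.

cannot be determined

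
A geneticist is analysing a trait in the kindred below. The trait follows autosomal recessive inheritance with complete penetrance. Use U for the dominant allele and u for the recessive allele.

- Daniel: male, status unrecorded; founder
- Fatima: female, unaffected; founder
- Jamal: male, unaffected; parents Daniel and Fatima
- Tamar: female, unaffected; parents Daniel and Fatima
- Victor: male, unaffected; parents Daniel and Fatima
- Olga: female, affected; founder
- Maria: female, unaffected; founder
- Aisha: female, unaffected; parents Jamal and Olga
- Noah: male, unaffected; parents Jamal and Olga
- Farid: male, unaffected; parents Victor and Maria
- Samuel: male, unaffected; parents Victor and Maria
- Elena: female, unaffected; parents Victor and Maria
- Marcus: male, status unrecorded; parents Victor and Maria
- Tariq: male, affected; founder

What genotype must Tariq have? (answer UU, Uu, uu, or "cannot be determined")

uu

Tariq is affected, so Tariq is uu.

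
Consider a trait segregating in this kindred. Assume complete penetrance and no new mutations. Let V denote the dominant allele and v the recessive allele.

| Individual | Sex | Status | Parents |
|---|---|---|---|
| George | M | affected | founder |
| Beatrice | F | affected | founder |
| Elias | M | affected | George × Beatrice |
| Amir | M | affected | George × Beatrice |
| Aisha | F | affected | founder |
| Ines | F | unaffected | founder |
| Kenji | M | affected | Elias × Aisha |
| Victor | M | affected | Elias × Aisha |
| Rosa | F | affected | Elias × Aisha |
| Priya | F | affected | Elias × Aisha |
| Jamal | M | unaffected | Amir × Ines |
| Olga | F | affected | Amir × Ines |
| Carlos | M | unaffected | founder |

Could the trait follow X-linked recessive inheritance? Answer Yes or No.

Yes

A consistent assignment under X-linked recessive exists: George X^v Y, Beatrice X^v X^v, Elias X^v Y, Amir X^v Y, Aisha X^v X^v, Ines X^V X^v, Kenji X^v Y, Victor X^v Y, Rosa X^v X^v, Priya X^v X^v, Jamal X^V Y, Olga X^v X^v, Carlos X^V Y.
In this assignment every recorded phenotype matches its genotype and every non-founder's genotype is obtainable from its parents' genotypes, so the pedigree is consistent.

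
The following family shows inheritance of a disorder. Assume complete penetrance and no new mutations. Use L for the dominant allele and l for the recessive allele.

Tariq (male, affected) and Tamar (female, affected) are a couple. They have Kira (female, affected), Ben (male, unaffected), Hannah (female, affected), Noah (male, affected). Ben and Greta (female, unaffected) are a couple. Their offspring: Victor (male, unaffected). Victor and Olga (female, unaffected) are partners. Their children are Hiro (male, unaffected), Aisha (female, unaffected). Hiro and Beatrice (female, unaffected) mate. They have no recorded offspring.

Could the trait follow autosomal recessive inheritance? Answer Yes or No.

No

Under autosomal recessive, Ben (unaffected, male) cannot arise from Tariq (affected) × Tamar (affected).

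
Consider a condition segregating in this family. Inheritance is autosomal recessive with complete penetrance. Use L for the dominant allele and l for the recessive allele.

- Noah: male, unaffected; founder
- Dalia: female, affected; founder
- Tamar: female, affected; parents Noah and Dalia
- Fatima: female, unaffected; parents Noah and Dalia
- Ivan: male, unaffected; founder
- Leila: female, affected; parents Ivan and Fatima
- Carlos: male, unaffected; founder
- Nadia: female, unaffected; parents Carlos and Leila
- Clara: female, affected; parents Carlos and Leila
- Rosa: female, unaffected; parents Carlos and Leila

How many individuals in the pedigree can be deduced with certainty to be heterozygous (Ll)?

6

Obligate heterozygotes: Noah is unaffected so carries L and passed l to Tamar (ll), so Noah is Ll; Fatima is unaffected so carries L and received l from Dalia (ll), so Fatima is Ll; Ivan is unaffected so carries L and passed l to Leila (ll), so Ivan is Ll; Carlos is unaffected so carries L and passed l to Clara (ll), so Carlos is Ll; Nadia is unaffected so carries L and received l from Leila (ll), so Nadia is Ll; Rosa is unaffected so carries L and received l from Leila (ll), so Rosa is Ll.
Every other individual is either homozygous by phenotype or has at least one consistent homozygous assignment, so the count is 6.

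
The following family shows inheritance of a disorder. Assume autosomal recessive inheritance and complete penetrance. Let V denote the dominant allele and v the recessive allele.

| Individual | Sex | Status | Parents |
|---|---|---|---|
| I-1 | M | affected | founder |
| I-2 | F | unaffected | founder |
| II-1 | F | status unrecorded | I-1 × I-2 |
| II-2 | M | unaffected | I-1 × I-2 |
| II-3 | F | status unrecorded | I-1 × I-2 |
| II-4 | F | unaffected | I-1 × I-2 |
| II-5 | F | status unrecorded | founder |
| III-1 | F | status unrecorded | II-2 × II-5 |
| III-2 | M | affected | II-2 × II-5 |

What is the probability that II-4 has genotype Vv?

II-4 is unaffected so carries V and received v from I-1 (vv), so II-4 is Vv, giving P(Vv) = 1.

1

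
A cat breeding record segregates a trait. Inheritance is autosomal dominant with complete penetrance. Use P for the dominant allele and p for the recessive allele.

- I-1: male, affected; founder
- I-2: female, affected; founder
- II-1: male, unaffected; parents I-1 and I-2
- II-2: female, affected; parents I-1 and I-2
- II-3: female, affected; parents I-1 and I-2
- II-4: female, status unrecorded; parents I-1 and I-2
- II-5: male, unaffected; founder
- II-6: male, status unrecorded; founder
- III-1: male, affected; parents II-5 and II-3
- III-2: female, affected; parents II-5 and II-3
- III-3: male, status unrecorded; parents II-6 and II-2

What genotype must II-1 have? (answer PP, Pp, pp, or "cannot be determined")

pp

II-1 is unaffected, so II-1 is pp.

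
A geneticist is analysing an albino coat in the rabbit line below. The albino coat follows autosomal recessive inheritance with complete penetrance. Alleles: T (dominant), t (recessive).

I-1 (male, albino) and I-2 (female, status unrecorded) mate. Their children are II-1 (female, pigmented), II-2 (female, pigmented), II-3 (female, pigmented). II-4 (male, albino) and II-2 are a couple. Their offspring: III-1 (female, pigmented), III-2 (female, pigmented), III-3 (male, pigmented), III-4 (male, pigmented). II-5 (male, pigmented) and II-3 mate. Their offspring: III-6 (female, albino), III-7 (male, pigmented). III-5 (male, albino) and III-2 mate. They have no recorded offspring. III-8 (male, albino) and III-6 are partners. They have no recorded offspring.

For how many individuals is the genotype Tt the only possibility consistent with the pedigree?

Obligate heterozygotes: II-1 is pigmented so carries T and received t from I-1 (tt), so II-1 is Tt; II-2 is pigmented so carries T and received t from I-1 (tt), so II-2 is Tt; II-3 is pigmented so carries T and received t from I-1 (tt), so II-3 is Tt; II-5 is pigmented so carries T and passed t to III-6 (tt), so II-5 is Tt; III-1 is pigmented so carries T and received t from II-4 (tt), so III-1 is Tt; III-2 is pigmented so carries T and received t from II-4 (tt), so III-2 is Tt; III-3 is pigmented so carries T and received t from II-4 (tt), so III-3 is Tt; III-4 is pigmented so carries T and received t from II-4 (tt), so III-4 is Tt.
Every other individual is either homozygous by phenotype or has at least one consistent homozygous assignment, so the count is 8.

8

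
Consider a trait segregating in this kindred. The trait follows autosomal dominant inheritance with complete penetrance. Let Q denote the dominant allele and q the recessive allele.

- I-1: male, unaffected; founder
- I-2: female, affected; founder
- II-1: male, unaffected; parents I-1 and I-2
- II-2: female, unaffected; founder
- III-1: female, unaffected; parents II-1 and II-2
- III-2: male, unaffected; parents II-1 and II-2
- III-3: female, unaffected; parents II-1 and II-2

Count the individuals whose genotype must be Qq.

Obligate heterozygotes: I-2 is affected so carries Q and passed q to II-1 (qq), so I-2 is Qq.
Every other individual is either homozygous by phenotype or has at least one consistent homozygous assignment, so the count is 1.

1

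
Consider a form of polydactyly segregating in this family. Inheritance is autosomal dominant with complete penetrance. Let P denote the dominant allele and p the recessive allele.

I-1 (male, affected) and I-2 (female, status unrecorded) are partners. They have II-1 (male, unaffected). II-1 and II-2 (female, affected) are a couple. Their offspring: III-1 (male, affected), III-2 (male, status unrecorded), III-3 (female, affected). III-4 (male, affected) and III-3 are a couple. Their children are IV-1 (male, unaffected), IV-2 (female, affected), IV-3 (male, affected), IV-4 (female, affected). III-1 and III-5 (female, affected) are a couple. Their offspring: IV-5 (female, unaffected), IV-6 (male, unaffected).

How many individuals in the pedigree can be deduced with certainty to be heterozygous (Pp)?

5

Obligate heterozygotes: I-1 is affected so carries P and passed p to II-1 (pp), so I-1 is Pp; III-1 is affected so carries P and received p from II-1 (pp), so III-1 is Pp; III-3 is affected so carries P and received p from II-1 (pp), so III-3 is Pp; III-4 is affected so carries P and passed p to IV-1 (pp), so III-4 is Pp; III-5 is affected so carries P and passed p to IV-5 (pp), so III-5 is Pp.
Every other individual is either homozygous by phenotype or has at least one consistent homozygous assignment, so the count is 5.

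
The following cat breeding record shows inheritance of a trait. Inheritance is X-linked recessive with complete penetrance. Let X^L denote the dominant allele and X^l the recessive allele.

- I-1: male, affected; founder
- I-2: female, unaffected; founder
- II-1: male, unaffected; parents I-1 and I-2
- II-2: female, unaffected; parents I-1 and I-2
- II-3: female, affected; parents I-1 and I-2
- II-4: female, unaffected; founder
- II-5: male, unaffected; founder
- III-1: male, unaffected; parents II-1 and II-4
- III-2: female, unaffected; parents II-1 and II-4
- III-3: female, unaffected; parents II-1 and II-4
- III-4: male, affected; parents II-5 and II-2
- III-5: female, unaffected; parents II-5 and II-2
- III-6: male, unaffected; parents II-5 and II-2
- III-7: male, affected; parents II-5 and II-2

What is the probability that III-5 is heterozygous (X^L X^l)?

II-5 is unaffected, so II-5 is X^L Y.
II-2 is unaffected so carries L and received l from I-1 (X^l Y), so II-2 is X^L X^l.
Their cross gives offspring ratios 1/2 X^L X^L : 1/2 X^L X^l. Conditioning on III-5 being unaffected, P(X^L X^l) = 1/2 / 1 = 1/2.

1/2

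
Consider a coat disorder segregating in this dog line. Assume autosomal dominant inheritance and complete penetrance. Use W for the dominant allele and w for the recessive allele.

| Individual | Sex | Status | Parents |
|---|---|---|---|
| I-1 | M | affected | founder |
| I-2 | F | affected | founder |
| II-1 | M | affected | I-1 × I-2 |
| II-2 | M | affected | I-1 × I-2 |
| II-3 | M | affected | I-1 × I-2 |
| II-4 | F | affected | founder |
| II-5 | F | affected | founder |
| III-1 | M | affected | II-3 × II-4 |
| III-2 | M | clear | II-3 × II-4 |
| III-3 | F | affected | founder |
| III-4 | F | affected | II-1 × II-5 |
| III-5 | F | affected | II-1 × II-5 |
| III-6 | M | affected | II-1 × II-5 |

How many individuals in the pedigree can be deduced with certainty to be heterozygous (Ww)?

2

Obligate heterozygotes: II-3 is affected so carries W and passed w to III-2 (ww), so II-3 is Ww; II-4 is affected so carries W and passed w to III-2 (ww), so II-4 is Ww.
Every other individual is either homozygous by phenotype or has at least one consistent homozygous assignment, so the count is 2.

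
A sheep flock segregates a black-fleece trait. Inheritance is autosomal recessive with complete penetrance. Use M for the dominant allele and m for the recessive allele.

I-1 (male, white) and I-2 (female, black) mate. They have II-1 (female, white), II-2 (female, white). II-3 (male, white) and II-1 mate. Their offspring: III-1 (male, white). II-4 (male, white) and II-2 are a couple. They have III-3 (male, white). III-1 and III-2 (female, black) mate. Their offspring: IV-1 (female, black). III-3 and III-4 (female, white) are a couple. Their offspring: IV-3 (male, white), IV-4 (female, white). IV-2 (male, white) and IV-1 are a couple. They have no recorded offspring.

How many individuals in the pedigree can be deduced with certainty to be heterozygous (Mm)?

3

Obligate heterozygotes: II-1 is white so carries M and received m from I-2 (mm), so II-1 is Mm; II-2 is white so carries M and received m from I-2 (mm), so II-2 is Mm; III-1 is white so carries M and passed m to IV-1 (mm), so III-1 is Mm.
Every other individual is either homozygous by phenotype or has at least one consistent homozygous assignment, so the count is 3.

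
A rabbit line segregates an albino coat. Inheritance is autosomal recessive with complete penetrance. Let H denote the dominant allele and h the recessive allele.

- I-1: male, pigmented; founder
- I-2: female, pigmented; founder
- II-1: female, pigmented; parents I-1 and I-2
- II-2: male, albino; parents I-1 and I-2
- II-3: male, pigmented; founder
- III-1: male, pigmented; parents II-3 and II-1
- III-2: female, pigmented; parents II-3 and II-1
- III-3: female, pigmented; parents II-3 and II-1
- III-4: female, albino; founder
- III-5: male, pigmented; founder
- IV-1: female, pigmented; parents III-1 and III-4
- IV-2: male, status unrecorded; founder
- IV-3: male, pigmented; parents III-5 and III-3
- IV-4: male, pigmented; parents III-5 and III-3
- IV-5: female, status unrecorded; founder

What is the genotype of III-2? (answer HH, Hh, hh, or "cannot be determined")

cannot be determined

III-2's phenotype allows HH or Hh, and no parent or child forces a single allele at both positions; consistent genotype assignments exist with III-2 as HH or Hh.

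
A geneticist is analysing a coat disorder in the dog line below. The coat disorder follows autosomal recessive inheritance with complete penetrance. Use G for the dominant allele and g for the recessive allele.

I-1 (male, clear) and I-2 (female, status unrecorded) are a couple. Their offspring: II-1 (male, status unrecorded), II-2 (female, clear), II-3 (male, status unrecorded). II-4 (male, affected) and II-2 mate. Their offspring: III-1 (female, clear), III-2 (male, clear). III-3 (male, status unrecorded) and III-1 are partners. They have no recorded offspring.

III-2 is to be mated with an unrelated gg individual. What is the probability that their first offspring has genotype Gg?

III-2 is clear so carries G and received g from II-4 (gg), so III-2 is Gg.
The cross gives 1/2 Gg : 1/2 gg, so P(offspring has genotype Gg) = 1/2.

1/2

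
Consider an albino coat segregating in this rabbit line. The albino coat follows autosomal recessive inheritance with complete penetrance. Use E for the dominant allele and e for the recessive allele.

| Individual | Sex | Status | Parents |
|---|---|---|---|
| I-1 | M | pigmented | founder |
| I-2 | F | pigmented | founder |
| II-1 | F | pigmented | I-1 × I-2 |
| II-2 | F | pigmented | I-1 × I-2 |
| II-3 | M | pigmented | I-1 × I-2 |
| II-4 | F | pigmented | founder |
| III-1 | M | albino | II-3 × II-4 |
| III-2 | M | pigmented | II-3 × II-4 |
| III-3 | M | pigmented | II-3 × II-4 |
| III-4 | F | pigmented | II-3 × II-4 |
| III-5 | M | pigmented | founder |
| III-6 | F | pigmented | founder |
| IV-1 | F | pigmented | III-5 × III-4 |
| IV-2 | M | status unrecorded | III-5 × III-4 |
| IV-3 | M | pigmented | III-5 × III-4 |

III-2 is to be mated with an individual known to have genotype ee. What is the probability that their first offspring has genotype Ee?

2/3

II-3 is pigmented so carries E and passed e to III-1 (ee), so II-3 is Ee.
II-4 is pigmented so carries E and passed e to III-1 (ee), so II-4 is Ee.
III-2 is a pigmented offspring of II-3 (Ee) × II-4 (Ee), whose cross gives 1/4 EE : 1/2 Ee : 1/4 ee; conditioning on being pigmented, III-2 is EE with probability 1/3, Ee with probability 2/3.
Summing over parental genotype combinations, P(offspring has genotype Ee) = 1/3·1 + 2/3·1/2 = 2/3.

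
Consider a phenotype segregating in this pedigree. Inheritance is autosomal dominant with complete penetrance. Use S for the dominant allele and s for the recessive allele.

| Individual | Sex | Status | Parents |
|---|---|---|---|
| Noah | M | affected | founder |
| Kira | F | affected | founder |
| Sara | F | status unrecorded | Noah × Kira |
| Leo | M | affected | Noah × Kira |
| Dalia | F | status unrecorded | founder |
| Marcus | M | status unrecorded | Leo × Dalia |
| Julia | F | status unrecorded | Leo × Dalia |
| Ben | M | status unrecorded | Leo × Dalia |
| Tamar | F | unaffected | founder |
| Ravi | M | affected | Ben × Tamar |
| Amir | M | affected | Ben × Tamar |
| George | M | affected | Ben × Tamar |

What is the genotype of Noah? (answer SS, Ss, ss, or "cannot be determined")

Noah's phenotype allows SS or Ss, and no parent or child forces a single allele at both positions; consistent genotype assignments exist with Noah as SS or Ss.

cannot be determined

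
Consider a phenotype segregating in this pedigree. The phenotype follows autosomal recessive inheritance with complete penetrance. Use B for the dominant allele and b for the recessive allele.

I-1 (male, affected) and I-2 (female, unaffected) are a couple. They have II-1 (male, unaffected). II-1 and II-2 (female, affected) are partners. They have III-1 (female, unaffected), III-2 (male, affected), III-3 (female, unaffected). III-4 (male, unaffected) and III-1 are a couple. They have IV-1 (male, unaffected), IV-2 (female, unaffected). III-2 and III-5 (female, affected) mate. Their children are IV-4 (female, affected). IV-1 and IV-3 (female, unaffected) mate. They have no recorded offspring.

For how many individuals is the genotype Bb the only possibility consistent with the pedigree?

Obligate heterozygotes: II-1 is unaffected so carries B and received b from I-1 (bb), so II-1 is Bb; III-1 is unaffected so carries B and received b from II-2 (bb), so III-1 is Bb; III-3 is unaffected so carries B and received b from II-2 (bb), so III-3 is Bb.
Every other individual is either homozygous by phenotype or has at least one consistent homozygous assignment, so the count is 3.

3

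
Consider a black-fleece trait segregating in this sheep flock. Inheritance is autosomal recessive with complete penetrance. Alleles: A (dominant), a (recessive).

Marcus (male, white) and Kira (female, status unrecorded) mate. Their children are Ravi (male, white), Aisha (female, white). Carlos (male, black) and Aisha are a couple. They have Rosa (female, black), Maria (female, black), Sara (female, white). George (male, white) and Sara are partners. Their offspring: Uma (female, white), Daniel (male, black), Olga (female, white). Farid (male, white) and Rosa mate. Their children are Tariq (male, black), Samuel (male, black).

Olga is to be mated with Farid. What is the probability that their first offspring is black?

George is white so carries A and passed a to Daniel (aa), so George is Aa.
Sara is white so carries A and received a from Carlos (aa), so Sara is Aa.
Olga is a white offspring of George (Aa) × Sara (Aa), whose cross gives 1/4 AA : 1/2 Aa : 1/4 aa; conditioning on being white, Olga is AA with probability 1/3, Aa with probability 2/3.
Farid is white so carries A and passed a to Tariq (aa), so Farid is Aa.
Summing over parental genotype combinations, P(offspring is black) = 2/3·1/4 = 1/6.

1/6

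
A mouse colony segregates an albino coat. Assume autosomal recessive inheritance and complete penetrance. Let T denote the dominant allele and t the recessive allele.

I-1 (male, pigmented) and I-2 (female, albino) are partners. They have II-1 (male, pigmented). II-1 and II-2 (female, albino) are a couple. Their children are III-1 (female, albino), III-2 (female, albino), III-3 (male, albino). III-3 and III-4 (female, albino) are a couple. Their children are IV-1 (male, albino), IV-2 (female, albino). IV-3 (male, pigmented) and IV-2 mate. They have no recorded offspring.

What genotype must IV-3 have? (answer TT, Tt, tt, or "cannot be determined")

IV-3's phenotype allows TT or Tt, and no parent or child forces a single allele at both positions; consistent genotype assignments exist with IV-3 as TT or Tt.

cannot be determined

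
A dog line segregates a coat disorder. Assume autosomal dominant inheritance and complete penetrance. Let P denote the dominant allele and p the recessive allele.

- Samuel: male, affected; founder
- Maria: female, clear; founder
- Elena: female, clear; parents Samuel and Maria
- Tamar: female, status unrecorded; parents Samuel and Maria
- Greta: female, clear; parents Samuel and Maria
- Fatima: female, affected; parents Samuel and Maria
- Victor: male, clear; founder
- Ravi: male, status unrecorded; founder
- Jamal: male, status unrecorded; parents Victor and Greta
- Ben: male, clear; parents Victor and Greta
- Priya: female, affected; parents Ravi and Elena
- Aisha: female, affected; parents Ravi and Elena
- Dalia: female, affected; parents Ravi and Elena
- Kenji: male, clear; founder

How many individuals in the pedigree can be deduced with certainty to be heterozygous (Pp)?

5

Obligate heterozygotes: Samuel is affected so carries P and passed p to Elena (pp), so Samuel is Pp; Fatima is affected so carries P and received p from Maria (pp), so Fatima is Pp; Priya is affected so carries P and received p from Elena (pp), so Priya is Pp; Aisha is affected so carries P and received p from Elena (pp), so Aisha is Pp; Dalia is affected so carries P and received p from Elena (pp), so Dalia is Pp.
Every other individual is either homozygous by phenotype or has at least one consistent homozygous assignment, so the count is 5.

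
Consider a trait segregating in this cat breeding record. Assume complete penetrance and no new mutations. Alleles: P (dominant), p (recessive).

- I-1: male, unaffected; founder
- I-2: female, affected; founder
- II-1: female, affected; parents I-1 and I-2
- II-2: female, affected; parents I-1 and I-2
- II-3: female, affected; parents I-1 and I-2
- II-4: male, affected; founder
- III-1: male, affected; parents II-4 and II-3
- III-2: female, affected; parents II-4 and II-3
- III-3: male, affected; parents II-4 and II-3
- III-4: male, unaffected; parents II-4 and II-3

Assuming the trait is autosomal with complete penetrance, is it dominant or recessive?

dominant

II-4 and II-3 are both affected yet have an unaffected child III-4. Under a recessive model two affected parents are homozygous and every child would be affected, so the trait cannot be recessive.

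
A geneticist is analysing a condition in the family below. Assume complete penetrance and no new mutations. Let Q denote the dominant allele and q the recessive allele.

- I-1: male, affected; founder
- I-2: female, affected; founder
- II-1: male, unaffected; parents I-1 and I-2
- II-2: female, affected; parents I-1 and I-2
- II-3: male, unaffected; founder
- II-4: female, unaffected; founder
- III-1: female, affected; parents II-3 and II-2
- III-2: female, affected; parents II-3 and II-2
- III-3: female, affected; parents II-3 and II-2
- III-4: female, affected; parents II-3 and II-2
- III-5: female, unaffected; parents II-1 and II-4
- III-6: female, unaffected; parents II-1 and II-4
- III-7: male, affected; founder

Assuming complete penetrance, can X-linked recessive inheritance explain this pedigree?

Under X-linked recessive, II-1 (unaffected, male) cannot arise from I-1 (affected) × I-2 (affected).

No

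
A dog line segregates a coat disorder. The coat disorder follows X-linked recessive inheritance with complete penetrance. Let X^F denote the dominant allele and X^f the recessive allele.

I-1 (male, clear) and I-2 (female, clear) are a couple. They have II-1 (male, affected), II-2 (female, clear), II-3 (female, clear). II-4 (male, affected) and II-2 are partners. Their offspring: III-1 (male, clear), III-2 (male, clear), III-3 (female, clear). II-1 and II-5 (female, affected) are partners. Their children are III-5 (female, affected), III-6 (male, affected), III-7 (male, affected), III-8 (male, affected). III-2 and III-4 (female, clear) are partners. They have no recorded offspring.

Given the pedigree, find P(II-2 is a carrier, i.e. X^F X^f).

I-1 is clear, so I-1 is X^F Y.
I-2 is clear so carries F and passed f to II-1 (X^f Y), so I-2 is X^F X^f.
Their cross gives offspring ratios 1/2 X^F X^F : 1/2 X^F X^f. Conditioning on II-2 being clear, P(X^F X^f) = 1/2 / 1 = 1/2 before taking II-2's own offspring into account.
II-4 is affected, so II-4 is X^f Y.
Now use II-2's offspring. Probability of each recorded status — clear son III-1: 1/2 if II-2 is X^F X^f, 1 if X^F X^F; clear son III-2: 1/2 if II-2 is X^F X^f, 1 if X^F X^F; clear daughter III-3: 1/2 if II-2 is X^F X^f, 1 if X^F X^F.
Bayes: P(X^F X^f) = 1/2·1/8 / (1/2·1/8 + 1/2·1) = 1/9.

1/9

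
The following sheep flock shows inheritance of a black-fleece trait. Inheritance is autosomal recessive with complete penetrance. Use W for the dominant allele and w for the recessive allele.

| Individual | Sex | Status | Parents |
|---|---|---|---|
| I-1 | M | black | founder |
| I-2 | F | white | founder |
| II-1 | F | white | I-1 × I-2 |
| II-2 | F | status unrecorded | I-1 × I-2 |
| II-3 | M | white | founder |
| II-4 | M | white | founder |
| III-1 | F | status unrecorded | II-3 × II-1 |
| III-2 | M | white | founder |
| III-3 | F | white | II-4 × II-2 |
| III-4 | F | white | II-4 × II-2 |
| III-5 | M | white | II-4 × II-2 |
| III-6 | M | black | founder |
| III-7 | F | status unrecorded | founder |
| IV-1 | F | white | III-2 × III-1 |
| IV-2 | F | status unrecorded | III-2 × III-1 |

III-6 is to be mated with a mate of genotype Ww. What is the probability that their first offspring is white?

1/2

III-6 is black, so III-6 is ww.
The cross gives 1/2 Ww : 1/2 ww, so P(offspring is white) = 1/2.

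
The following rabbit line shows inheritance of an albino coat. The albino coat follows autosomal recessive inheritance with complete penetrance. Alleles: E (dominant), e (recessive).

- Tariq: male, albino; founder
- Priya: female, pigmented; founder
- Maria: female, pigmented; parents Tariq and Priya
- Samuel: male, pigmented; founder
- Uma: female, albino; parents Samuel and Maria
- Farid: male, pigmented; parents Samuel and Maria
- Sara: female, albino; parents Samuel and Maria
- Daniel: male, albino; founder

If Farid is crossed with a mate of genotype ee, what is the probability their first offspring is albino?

1/3

Samuel is pigmented so carries E and passed e to Uma (ee), so Samuel is Ee.
Maria is pigmented so carries E and received e from Tariq (ee), so Maria is Ee.
Farid is a pigmented offspring of Samuel (Ee) × Maria (Ee), whose cross gives 1/4 EE : 1/2 Ee : 1/4 ee; conditioning on being pigmented, Farid is EE with probability 1/3, Ee with probability 2/3.
Summing over parental genotype combinations, P(offspring is albino) = 2/3·1/2 = 1/3.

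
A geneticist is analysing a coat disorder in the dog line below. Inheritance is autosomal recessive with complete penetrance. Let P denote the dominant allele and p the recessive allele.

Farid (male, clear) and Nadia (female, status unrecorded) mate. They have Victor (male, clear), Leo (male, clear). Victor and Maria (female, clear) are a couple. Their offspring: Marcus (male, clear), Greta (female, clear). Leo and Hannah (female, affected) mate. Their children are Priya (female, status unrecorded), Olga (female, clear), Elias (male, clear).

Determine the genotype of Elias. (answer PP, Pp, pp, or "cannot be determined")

Pp

From phenotype alone, Elias is PP or Pp.
Elias is clear so carries P and received p from Hannah (pp), so Elias is Pp.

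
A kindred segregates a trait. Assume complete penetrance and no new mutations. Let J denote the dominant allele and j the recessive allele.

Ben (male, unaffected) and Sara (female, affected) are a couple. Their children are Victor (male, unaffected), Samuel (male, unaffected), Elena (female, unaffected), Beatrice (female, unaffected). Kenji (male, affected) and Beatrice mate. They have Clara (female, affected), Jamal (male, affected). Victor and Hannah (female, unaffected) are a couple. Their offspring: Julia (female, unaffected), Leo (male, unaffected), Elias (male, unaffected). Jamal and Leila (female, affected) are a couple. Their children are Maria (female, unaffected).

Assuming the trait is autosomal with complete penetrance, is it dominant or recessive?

Jamal and Leila are both affected yet have an unaffected child Maria. Under a recessive model two affected parents are homozygous and every child would be affected, so the trait cannot be recessive.

dominant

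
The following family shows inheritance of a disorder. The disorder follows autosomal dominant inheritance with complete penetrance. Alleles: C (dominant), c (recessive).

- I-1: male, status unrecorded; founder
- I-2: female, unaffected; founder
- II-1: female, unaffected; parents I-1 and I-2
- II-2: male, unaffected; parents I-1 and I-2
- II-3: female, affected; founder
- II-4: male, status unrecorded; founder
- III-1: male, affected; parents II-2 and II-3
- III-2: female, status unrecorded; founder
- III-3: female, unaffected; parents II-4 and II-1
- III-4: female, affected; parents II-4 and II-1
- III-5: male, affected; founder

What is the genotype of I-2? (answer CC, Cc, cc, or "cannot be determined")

cc

I-2 is unaffected, so I-2 is cc.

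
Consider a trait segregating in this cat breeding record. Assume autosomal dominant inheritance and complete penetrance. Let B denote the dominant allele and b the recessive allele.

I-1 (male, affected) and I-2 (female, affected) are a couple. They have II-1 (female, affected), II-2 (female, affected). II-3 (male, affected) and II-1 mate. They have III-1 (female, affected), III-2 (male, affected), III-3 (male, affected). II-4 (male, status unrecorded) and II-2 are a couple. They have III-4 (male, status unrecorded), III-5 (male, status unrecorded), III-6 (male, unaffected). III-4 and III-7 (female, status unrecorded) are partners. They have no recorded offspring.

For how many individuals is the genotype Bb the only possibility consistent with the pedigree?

Obligate heterozygotes: II-2 is affected so carries B and passed b to III-6 (bb), so II-2 is Bb.
Every other individual is either homozygous by phenotype or has at least one consistent homozygous assignment, so the count is 1.

1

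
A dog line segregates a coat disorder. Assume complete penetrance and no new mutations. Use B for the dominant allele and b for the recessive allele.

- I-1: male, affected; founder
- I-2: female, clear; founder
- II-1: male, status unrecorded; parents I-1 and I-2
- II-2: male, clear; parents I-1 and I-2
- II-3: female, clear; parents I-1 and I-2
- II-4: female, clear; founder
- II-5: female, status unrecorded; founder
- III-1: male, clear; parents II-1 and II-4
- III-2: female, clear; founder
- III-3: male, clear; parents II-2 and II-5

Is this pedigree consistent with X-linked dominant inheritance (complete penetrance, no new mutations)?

No

Under X-linked dominant, II-3 (clear, female) cannot arise from I-1 (affected) × I-2 (clear).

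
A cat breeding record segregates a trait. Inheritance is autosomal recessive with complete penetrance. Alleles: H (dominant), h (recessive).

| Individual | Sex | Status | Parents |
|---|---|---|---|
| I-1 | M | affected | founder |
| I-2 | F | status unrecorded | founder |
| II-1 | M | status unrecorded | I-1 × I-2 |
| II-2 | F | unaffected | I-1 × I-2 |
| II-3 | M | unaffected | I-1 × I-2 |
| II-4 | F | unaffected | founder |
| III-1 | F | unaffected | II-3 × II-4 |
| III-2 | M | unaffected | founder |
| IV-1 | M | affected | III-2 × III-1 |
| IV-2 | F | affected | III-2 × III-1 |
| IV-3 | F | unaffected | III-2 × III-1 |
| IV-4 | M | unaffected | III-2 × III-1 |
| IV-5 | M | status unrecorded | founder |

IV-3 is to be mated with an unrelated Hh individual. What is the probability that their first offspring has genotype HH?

1/3

III-2 is unaffected so carries H and passed h to IV-1 (hh), so III-2 is Hh.
III-1 is unaffected so carries H and passed h to IV-1 (hh), so III-1 is Hh.
IV-3 is an unaffected offspring of III-2 (Hh) × III-1 (Hh), whose cross gives 1/4 HH : 1/2 Hh : 1/4 hh; conditioning on being unaffected, IV-3 is HH with probability 1/3, Hh with probability 2/3.
Summing over parental genotype combinations, P(offspring has genotype HH) = 1/3·1/2 + 2/3·1/4 = 1/3.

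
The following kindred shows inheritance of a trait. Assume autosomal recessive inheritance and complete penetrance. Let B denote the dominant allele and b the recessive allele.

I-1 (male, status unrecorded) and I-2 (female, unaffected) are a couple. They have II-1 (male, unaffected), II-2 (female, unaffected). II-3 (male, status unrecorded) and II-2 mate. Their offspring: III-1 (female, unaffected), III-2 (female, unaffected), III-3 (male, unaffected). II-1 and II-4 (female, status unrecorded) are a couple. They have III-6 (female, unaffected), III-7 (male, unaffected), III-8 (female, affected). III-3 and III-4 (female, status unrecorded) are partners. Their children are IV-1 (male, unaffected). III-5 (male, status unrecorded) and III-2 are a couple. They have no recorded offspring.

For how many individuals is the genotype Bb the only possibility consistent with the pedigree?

1

Obligate heterozygotes: II-1 is unaffected so carries B and passed b to III-8 (bb), so II-1 is Bb.
Every other individual is either homozygous by phenotype or has at least one consistent homozygous assignment, so the count is 1.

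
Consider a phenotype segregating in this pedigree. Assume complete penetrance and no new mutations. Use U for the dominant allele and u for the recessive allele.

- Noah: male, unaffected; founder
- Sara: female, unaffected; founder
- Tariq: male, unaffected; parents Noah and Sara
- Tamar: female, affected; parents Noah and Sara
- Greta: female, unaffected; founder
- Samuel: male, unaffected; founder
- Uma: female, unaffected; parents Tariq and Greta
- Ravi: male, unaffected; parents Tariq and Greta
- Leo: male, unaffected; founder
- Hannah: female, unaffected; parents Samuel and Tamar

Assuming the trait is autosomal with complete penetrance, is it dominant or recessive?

Noah and Sara are both unaffected yet have an affected child Tamar. Under dominance, an affected child requires at least one affected parent, so the trait cannot be dominant.

recessive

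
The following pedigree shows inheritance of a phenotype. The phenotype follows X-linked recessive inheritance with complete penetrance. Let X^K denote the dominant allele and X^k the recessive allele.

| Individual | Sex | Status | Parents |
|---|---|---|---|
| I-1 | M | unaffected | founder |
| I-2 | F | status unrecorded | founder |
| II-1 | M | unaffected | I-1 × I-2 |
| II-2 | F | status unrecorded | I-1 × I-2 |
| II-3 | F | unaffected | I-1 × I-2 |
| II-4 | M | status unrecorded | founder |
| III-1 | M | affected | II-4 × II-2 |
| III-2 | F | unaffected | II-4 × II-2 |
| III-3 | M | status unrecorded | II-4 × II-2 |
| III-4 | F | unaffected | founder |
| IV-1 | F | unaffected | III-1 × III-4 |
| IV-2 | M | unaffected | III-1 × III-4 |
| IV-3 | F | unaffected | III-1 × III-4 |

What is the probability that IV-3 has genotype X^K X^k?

1

IV-3 is unaffected so carries K and received k from III-1 (X^k Y), so IV-3 is X^K X^k, giving P(X^K X^k) = 1.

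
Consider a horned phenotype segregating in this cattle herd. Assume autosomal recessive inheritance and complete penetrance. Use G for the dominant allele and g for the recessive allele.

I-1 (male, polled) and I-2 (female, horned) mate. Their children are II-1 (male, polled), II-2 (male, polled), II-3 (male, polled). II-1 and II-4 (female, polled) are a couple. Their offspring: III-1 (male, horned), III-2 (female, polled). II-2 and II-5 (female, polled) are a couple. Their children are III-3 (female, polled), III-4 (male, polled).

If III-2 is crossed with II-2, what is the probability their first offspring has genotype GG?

II-1 is polled so carries G and received g from I-2 (gg), so II-1 is Gg.
II-4 is polled so carries G and passed g to III-1 (gg), so II-4 is Gg.
III-2 is a polled offspring of II-1 (Gg) × II-4 (Gg), whose cross gives 1/4 GG : 1/2 Gg : 1/4 gg; conditioning on being polled, III-2 is GG with probability 1/3, Gg with probability 2/3.
II-2 is polled so carries G and received g from I-2 (gg), so II-2 is Gg.
Summing over parental genotype combinations, P(offspring has genotype GG) = 1/3·1/2 + 2/3·1/4 = 1/3.

1/3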